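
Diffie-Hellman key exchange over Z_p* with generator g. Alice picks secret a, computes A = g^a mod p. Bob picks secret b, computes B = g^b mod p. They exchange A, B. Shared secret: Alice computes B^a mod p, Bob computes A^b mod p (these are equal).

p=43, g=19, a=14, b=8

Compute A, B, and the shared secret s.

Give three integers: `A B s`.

Answer: 36 15 6

Derivation:
A = 19^14 mod 43  (bits of 14 = 1110)
  bit 0 = 1: r = r^2 * 19 mod 43 = 1^2 * 19 = 1*19 = 19
  bit 1 = 1: r = r^2 * 19 mod 43 = 19^2 * 19 = 17*19 = 22
  bit 2 = 1: r = r^2 * 19 mod 43 = 22^2 * 19 = 11*19 = 37
  bit 3 = 0: r = r^2 mod 43 = 37^2 = 36
  -> A = 36
B = 19^8 mod 43  (bits of 8 = 1000)
  bit 0 = 1: r = r^2 * 19 mod 43 = 1^2 * 19 = 1*19 = 19
  bit 1 = 0: r = r^2 mod 43 = 19^2 = 17
  bit 2 = 0: r = r^2 mod 43 = 17^2 = 31
  bit 3 = 0: r = r^2 mod 43 = 31^2 = 15
  -> B = 15
s = B^a = 15^14 mod 43  (bits of 14 = 1110)
  bit 0 = 1: r = r^2 * 15 mod 43 = 1^2 * 15 = 1*15 = 15
  bit 1 = 1: r = r^2 * 15 mod 43 = 15^2 * 15 = 10*15 = 21
  bit 2 = 1: r = r^2 * 15 mod 43 = 21^2 * 15 = 11*15 = 36
  bit 3 = 0: r = r^2 mod 43 = 36^2 = 6
  -> s = B^a = 6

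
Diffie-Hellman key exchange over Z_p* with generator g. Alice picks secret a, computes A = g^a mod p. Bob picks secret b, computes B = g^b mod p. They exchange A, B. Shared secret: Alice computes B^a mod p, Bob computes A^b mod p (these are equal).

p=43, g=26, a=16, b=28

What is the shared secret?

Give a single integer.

Answer: 36

Derivation:
A = 26^16 mod 43  (bits of 16 = 10000)
  bit 0 = 1: r = r^2 * 26 mod 43 = 1^2 * 26 = 1*26 = 26
  bit 1 = 0: r = r^2 mod 43 = 26^2 = 31
  bit 2 = 0: r = r^2 mod 43 = 31^2 = 15
  bit 3 = 0: r = r^2 mod 43 = 15^2 = 10
  bit 4 = 0: r = r^2 mod 43 = 10^2 = 14
  -> A = 14
B = 26^28 mod 43  (bits of 28 = 11100)
  bit 0 = 1: r = r^2 * 26 mod 43 = 1^2 * 26 = 1*26 = 26
  bit 1 = 1: r = r^2 * 26 mod 43 = 26^2 * 26 = 31*26 = 32
  bit 2 = 1: r = r^2 * 26 mod 43 = 32^2 * 26 = 35*26 = 7
  bit 3 = 0: r = r^2 mod 43 = 7^2 = 6
  bit 4 = 0: r = r^2 mod 43 = 6^2 = 36
  -> B = 36
s = B^a = 36^16 mod 43  (bits of 16 = 10000)
  bit 0 = 1: r = r^2 * 36 mod 43 = 1^2 * 36 = 1*36 = 36
  bit 1 = 0: r = r^2 mod 43 = 36^2 = 6
  bit 2 = 0: r = r^2 mod 43 = 6^2 = 36
  bit 3 = 0: r = r^2 mod 43 = 36^2 = 6
  bit 4 = 0: r = r^2 mod 43 = 6^2 = 36
  -> s = B^a = 36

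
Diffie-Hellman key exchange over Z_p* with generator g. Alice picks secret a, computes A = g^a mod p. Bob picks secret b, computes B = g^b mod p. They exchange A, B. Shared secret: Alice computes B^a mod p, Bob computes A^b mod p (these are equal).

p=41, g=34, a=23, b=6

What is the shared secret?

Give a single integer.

A = 34^23 mod 41  (bits of 23 = 10111)
  bit 0 = 1: r = r^2 * 34 mod 41 = 1^2 * 34 = 1*34 = 34
  bit 1 = 0: r = r^2 mod 41 = 34^2 = 8
  bit 2 = 1: r = r^2 * 34 mod 41 = 8^2 * 34 = 23*34 = 3
  bit 3 = 1: r = r^2 * 34 mod 41 = 3^2 * 34 = 9*34 = 19
  bit 4 = 1: r = r^2 * 34 mod 41 = 19^2 * 34 = 33*34 = 15
  -> A = 15
B = 34^6 mod 41  (bits of 6 = 110)
  bit 0 = 1: r = r^2 * 34 mod 41 = 1^2 * 34 = 1*34 = 34
  bit 1 = 1: r = r^2 * 34 mod 41 = 34^2 * 34 = 8*34 = 26
  bit 2 = 0: r = r^2 mod 41 = 26^2 = 20
  -> B = 20
s = B^a = 20^23 mod 41  (bits of 23 = 10111)
  bit 0 = 1: r = r^2 * 20 mod 41 = 1^2 * 20 = 1*20 = 20
  bit 1 = 0: r = r^2 mod 41 = 20^2 = 31
  bit 2 = 1: r = r^2 * 20 mod 41 = 31^2 * 20 = 18*20 = 32
  bit 3 = 1: r = r^2 * 20 mod 41 = 32^2 * 20 = 40*20 = 21
  bit 4 = 1: r = r^2 * 20 mod 41 = 21^2 * 20 = 31*20 = 5
  -> s = B^a = 5

Answer: 5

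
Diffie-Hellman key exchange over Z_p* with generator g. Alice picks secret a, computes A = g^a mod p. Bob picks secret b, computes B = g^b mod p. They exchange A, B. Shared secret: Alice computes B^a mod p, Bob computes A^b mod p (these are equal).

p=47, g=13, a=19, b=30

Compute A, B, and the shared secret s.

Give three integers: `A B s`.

A = 13^19 mod 47  (bits of 19 = 10011)
  bit 0 = 1: r = r^2 * 13 mod 47 = 1^2 * 13 = 1*13 = 13
  bit 1 = 0: r = r^2 mod 47 = 13^2 = 28
  bit 2 = 0: r = r^2 mod 47 = 28^2 = 32
  bit 3 = 1: r = r^2 * 13 mod 47 = 32^2 * 13 = 37*13 = 11
  bit 4 = 1: r = r^2 * 13 mod 47 = 11^2 * 13 = 27*13 = 22
  -> A = 22
B = 13^30 mod 47  (bits of 30 = 11110)
  bit 0 = 1: r = r^2 * 13 mod 47 = 1^2 * 13 = 1*13 = 13
  bit 1 = 1: r = r^2 * 13 mod 47 = 13^2 * 13 = 28*13 = 35
  bit 2 = 1: r = r^2 * 13 mod 47 = 35^2 * 13 = 3*13 = 39
  bit 3 = 1: r = r^2 * 13 mod 47 = 39^2 * 13 = 17*13 = 33
  bit 4 = 0: r = r^2 mod 47 = 33^2 = 8
  -> B = 8
s = B^a = 8^19 mod 47  (bits of 19 = 10011)
  bit 0 = 1: r = r^2 * 8 mod 47 = 1^2 * 8 = 1*8 = 8
  bit 1 = 0: r = r^2 mod 47 = 8^2 = 17
  bit 2 = 0: r = r^2 mod 47 = 17^2 = 7
  bit 3 = 1: r = r^2 * 8 mod 47 = 7^2 * 8 = 2*8 = 16
  bit 4 = 1: r = r^2 * 8 mod 47 = 16^2 * 8 = 21*8 = 27
  -> s = B^a = 27

Answer: 22 8 27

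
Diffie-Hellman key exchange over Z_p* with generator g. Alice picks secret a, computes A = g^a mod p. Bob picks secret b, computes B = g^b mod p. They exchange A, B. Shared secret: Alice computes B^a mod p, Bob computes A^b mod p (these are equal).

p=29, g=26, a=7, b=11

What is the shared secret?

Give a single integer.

Answer: 12

Derivation:
A = 26^7 mod 29  (bits of 7 = 111)
  bit 0 = 1: r = r^2 * 26 mod 29 = 1^2 * 26 = 1*26 = 26
  bit 1 = 1: r = r^2 * 26 mod 29 = 26^2 * 26 = 9*26 = 2
  bit 2 = 1: r = r^2 * 26 mod 29 = 2^2 * 26 = 4*26 = 17
  -> A = 17
B = 26^11 mod 29  (bits of 11 = 1011)
  bit 0 = 1: r = r^2 * 26 mod 29 = 1^2 * 26 = 1*26 = 26
  bit 1 = 0: r = r^2 mod 29 = 26^2 = 9
  bit 2 = 1: r = r^2 * 26 mod 29 = 9^2 * 26 = 23*26 = 18
  bit 3 = 1: r = r^2 * 26 mod 29 = 18^2 * 26 = 5*26 = 14
  -> B = 14
s = B^a = 14^7 mod 29  (bits of 7 = 111)
  bit 0 = 1: r = r^2 * 14 mod 29 = 1^2 * 14 = 1*14 = 14
  bit 1 = 1: r = r^2 * 14 mod 29 = 14^2 * 14 = 22*14 = 18
  bit 2 = 1: r = r^2 * 14 mod 29 = 18^2 * 14 = 5*14 = 12
  -> s = B^a = 12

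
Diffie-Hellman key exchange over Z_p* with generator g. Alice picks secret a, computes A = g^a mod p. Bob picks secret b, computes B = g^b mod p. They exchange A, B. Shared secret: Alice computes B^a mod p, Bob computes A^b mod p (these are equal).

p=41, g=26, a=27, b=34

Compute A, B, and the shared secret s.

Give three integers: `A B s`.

A = 26^27 mod 41  (bits of 27 = 11011)
  bit 0 = 1: r = r^2 * 26 mod 41 = 1^2 * 26 = 1*26 = 26
  bit 1 = 1: r = r^2 * 26 mod 41 = 26^2 * 26 = 20*26 = 28
  bit 2 = 0: r = r^2 mod 41 = 28^2 = 5
  bit 3 = 1: r = r^2 * 26 mod 41 = 5^2 * 26 = 25*26 = 35
  bit 4 = 1: r = r^2 * 26 mod 41 = 35^2 * 26 = 36*26 = 34
  -> A = 34
B = 26^34 mod 41  (bits of 34 = 100010)
  bit 0 = 1: r = r^2 * 26 mod 41 = 1^2 * 26 = 1*26 = 26
  bit 1 = 0: r = r^2 mod 41 = 26^2 = 20
  bit 2 = 0: r = r^2 mod 41 = 20^2 = 31
  bit 3 = 0: r = r^2 mod 41 = 31^2 = 18
  bit 4 = 1: r = r^2 * 26 mod 41 = 18^2 * 26 = 37*26 = 19
  bit 5 = 0: r = r^2 mod 41 = 19^2 = 33
  -> B = 33
s = B^a = 33^27 mod 41  (bits of 27 = 11011)
  bit 0 = 1: r = r^2 * 33 mod 41 = 1^2 * 33 = 1*33 = 33
  bit 1 = 1: r = r^2 * 33 mod 41 = 33^2 * 33 = 23*33 = 21
  bit 2 = 0: r = r^2 mod 41 = 21^2 = 31
  bit 3 = 1: r = r^2 * 33 mod 41 = 31^2 * 33 = 18*33 = 20
  bit 4 = 1: r = r^2 * 33 mod 41 = 20^2 * 33 = 31*33 = 39
  -> s = B^a = 39

Answer: 34 33 39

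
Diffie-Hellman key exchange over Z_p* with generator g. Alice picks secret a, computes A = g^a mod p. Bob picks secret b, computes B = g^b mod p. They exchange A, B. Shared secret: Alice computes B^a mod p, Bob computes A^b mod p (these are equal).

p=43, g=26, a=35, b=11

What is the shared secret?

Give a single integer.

A = 26^35 mod 43  (bits of 35 = 100011)
  bit 0 = 1: r = r^2 * 26 mod 43 = 1^2 * 26 = 1*26 = 26
  bit 1 = 0: r = r^2 mod 43 = 26^2 = 31
  bit 2 = 0: r = r^2 mod 43 = 31^2 = 15
  bit 3 = 0: r = r^2 mod 43 = 15^2 = 10
  bit 4 = 1: r = r^2 * 26 mod 43 = 10^2 * 26 = 14*26 = 20
  bit 5 = 1: r = r^2 * 26 mod 43 = 20^2 * 26 = 13*26 = 37
  -> A = 37
B = 26^11 mod 43  (bits of 11 = 1011)
  bit 0 = 1: r = r^2 * 26 mod 43 = 1^2 * 26 = 1*26 = 26
  bit 1 = 0: r = r^2 mod 43 = 26^2 = 31
  bit 2 = 1: r = r^2 * 26 mod 43 = 31^2 * 26 = 15*26 = 3
  bit 3 = 1: r = r^2 * 26 mod 43 = 3^2 * 26 = 9*26 = 19
  -> B = 19
s = B^a = 19^35 mod 43  (bits of 35 = 100011)
  bit 0 = 1: r = r^2 * 19 mod 43 = 1^2 * 19 = 1*19 = 19
  bit 1 = 0: r = r^2 mod 43 = 19^2 = 17
  bit 2 = 0: r = r^2 mod 43 = 17^2 = 31
  bit 3 = 0: r = r^2 mod 43 = 31^2 = 15
  bit 4 = 1: r = r^2 * 19 mod 43 = 15^2 * 19 = 10*19 = 18
  bit 5 = 1: r = r^2 * 19 mod 43 = 18^2 * 19 = 23*19 = 7
  -> s = B^a = 7

Answer: 7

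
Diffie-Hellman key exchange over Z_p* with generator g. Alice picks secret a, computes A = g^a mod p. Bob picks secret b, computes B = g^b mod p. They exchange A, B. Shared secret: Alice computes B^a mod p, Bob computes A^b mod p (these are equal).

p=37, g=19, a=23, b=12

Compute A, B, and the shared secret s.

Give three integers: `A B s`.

Answer: 15 10 26

Derivation:
A = 19^23 mod 37  (bits of 23 = 10111)
  bit 0 = 1: r = r^2 * 19 mod 37 = 1^2 * 19 = 1*19 = 19
  bit 1 = 0: r = r^2 mod 37 = 19^2 = 28
  bit 2 = 1: r = r^2 * 19 mod 37 = 28^2 * 19 = 7*19 = 22
  bit 3 = 1: r = r^2 * 19 mod 37 = 22^2 * 19 = 3*19 = 20
  bit 4 = 1: r = r^2 * 19 mod 37 = 20^2 * 19 = 30*19 = 15
  -> A = 15
B = 19^12 mod 37  (bits of 12 = 1100)
  bit 0 = 1: r = r^2 * 19 mod 37 = 1^2 * 19 = 1*19 = 19
  bit 1 = 1: r = r^2 * 19 mod 37 = 19^2 * 19 = 28*19 = 14
  bit 2 = 0: r = r^2 mod 37 = 14^2 = 11
  bit 3 = 0: r = r^2 mod 37 = 11^2 = 10
  -> B = 10
s = B^a = 10^23 mod 37  (bits of 23 = 10111)
  bit 0 = 1: r = r^2 * 10 mod 37 = 1^2 * 10 = 1*10 = 10
  bit 1 = 0: r = r^2 mod 37 = 10^2 = 26
  bit 2 = 1: r = r^2 * 10 mod 37 = 26^2 * 10 = 10*10 = 26
  bit 3 = 1: r = r^2 * 10 mod 37 = 26^2 * 10 = 10*10 = 26
  bit 4 = 1: r = r^2 * 10 mod 37 = 26^2 * 10 = 10*10 = 26
  -> s = B^a = 26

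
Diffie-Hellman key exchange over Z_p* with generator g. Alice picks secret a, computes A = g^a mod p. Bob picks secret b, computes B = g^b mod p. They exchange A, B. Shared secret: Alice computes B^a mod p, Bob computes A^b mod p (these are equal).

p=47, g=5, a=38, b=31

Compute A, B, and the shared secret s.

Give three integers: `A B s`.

A = 5^38 mod 47  (bits of 38 = 100110)
  bit 0 = 1: r = r^2 * 5 mod 47 = 1^2 * 5 = 1*5 = 5
  bit 1 = 0: r = r^2 mod 47 = 5^2 = 25
  bit 2 = 0: r = r^2 mod 47 = 25^2 = 14
  bit 3 = 1: r = r^2 * 5 mod 47 = 14^2 * 5 = 8*5 = 40
  bit 4 = 1: r = r^2 * 5 mod 47 = 40^2 * 5 = 2*5 = 10
  bit 5 = 0: r = r^2 mod 47 = 10^2 = 6
  -> A = 6
B = 5^31 mod 47  (bits of 31 = 11111)
  bit 0 = 1: r = r^2 * 5 mod 47 = 1^2 * 5 = 1*5 = 5
  bit 1 = 1: r = r^2 * 5 mod 47 = 5^2 * 5 = 25*5 = 31
  bit 2 = 1: r = r^2 * 5 mod 47 = 31^2 * 5 = 21*5 = 11
  bit 3 = 1: r = r^2 * 5 mod 47 = 11^2 * 5 = 27*5 = 41
  bit 4 = 1: r = r^2 * 5 mod 47 = 41^2 * 5 = 36*5 = 39
  -> B = 39
s = B^a = 39^38 mod 47  (bits of 38 = 100110)
  bit 0 = 1: r = r^2 * 39 mod 47 = 1^2 * 39 = 1*39 = 39
  bit 1 = 0: r = r^2 mod 47 = 39^2 = 17
  bit 2 = 0: r = r^2 mod 47 = 17^2 = 7
  bit 3 = 1: r = r^2 * 39 mod 47 = 7^2 * 39 = 2*39 = 31
  bit 4 = 1: r = r^2 * 39 mod 47 = 31^2 * 39 = 21*39 = 20
  bit 5 = 0: r = r^2 mod 47 = 20^2 = 24
  -> s = B^a = 24

Answer: 6 39 24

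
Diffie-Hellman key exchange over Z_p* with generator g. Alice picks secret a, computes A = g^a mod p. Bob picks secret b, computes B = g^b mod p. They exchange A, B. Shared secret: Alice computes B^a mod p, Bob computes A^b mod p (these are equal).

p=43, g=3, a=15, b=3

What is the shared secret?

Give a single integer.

Answer: 27

Derivation:
A = 3^15 mod 43  (bits of 15 = 1111)
  bit 0 = 1: r = r^2 * 3 mod 43 = 1^2 * 3 = 1*3 = 3
  bit 1 = 1: r = r^2 * 3 mod 43 = 3^2 * 3 = 9*3 = 27
  bit 2 = 1: r = r^2 * 3 mod 43 = 27^2 * 3 = 41*3 = 37
  bit 3 = 1: r = r^2 * 3 mod 43 = 37^2 * 3 = 36*3 = 22
  -> A = 22
B = 3^3 mod 43  (bits of 3 = 11)
  bit 0 = 1: r = r^2 * 3 mod 43 = 1^2 * 3 = 1*3 = 3
  bit 1 = 1: r = r^2 * 3 mod 43 = 3^2 * 3 = 9*3 = 27
  -> B = 27
s = B^a = 27^15 mod 43  (bits of 15 = 1111)
  bit 0 = 1: r = r^2 * 27 mod 43 = 1^2 * 27 = 1*27 = 27
  bit 1 = 1: r = r^2 * 27 mod 43 = 27^2 * 27 = 41*27 = 32
  bit 2 = 1: r = r^2 * 27 mod 43 = 32^2 * 27 = 35*27 = 42
  bit 3 = 1: r = r^2 * 27 mod 43 = 42^2 * 27 = 1*27 = 27
  -> s = B^a = 27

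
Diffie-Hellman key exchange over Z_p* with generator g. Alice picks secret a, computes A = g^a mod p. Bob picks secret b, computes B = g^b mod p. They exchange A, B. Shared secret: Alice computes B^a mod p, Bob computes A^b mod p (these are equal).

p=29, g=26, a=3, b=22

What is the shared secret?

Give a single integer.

Answer: 5

Derivation:
A = 26^3 mod 29  (bits of 3 = 11)
  bit 0 = 1: r = r^2 * 26 mod 29 = 1^2 * 26 = 1*26 = 26
  bit 1 = 1: r = r^2 * 26 mod 29 = 26^2 * 26 = 9*26 = 2
  -> A = 2
B = 26^22 mod 29  (bits of 22 = 10110)
  bit 0 = 1: r = r^2 * 26 mod 29 = 1^2 * 26 = 1*26 = 26
  bit 1 = 0: r = r^2 mod 29 = 26^2 = 9
  bit 2 = 1: r = r^2 * 26 mod 29 = 9^2 * 26 = 23*26 = 18
  bit 3 = 1: r = r^2 * 26 mod 29 = 18^2 * 26 = 5*26 = 14
  bit 4 = 0: r = r^2 mod 29 = 14^2 = 22
  -> B = 22
s = B^a = 22^3 mod 29  (bits of 3 = 11)
  bit 0 = 1: r = r^2 * 22 mod 29 = 1^2 * 22 = 1*22 = 22
  bit 1 = 1: r = r^2 * 22 mod 29 = 22^2 * 22 = 20*22 = 5
  -> s = B^a = 5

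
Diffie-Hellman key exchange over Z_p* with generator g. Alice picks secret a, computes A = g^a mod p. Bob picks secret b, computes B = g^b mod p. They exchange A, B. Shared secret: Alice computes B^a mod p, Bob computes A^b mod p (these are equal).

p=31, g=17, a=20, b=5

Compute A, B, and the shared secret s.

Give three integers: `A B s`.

Answer: 5 26 25

Derivation:
A = 17^20 mod 31  (bits of 20 = 10100)
  bit 0 = 1: r = r^2 * 17 mod 31 = 1^2 * 17 = 1*17 = 17
  bit 1 = 0: r = r^2 mod 31 = 17^2 = 10
  bit 2 = 1: r = r^2 * 17 mod 31 = 10^2 * 17 = 7*17 = 26
  bit 3 = 0: r = r^2 mod 31 = 26^2 = 25
  bit 4 = 0: r = r^2 mod 31 = 25^2 = 5
  -> A = 5
B = 17^5 mod 31  (bits of 5 = 101)
  bit 0 = 1: r = r^2 * 17 mod 31 = 1^2 * 17 = 1*17 = 17
  bit 1 = 0: r = r^2 mod 31 = 17^2 = 10
  bit 2 = 1: r = r^2 * 17 mod 31 = 10^2 * 17 = 7*17 = 26
  -> B = 26
s = B^a = 26^20 mod 31  (bits of 20 = 10100)
  bit 0 = 1: r = r^2 * 26 mod 31 = 1^2 * 26 = 1*26 = 26
  bit 1 = 0: r = r^2 mod 31 = 26^2 = 25
  bit 2 = 1: r = r^2 * 26 mod 31 = 25^2 * 26 = 5*26 = 6
  bit 3 = 0: r = r^2 mod 31 = 6^2 = 5
  bit 4 = 0: r = r^2 mod 31 = 5^2 = 25
  -> s = B^a = 25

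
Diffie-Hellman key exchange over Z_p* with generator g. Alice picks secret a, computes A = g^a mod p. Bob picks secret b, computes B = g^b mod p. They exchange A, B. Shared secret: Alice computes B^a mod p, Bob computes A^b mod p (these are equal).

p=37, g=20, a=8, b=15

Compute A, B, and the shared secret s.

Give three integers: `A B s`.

Answer: 33 23 26

Derivation:
A = 20^8 mod 37  (bits of 8 = 1000)
  bit 0 = 1: r = r^2 * 20 mod 37 = 1^2 * 20 = 1*20 = 20
  bit 1 = 0: r = r^2 mod 37 = 20^2 = 30
  bit 2 = 0: r = r^2 mod 37 = 30^2 = 12
  bit 3 = 0: r = r^2 mod 37 = 12^2 = 33
  -> A = 33
B = 20^15 mod 37  (bits of 15 = 1111)
  bit 0 = 1: r = r^2 * 20 mod 37 = 1^2 * 20 = 1*20 = 20
  bit 1 = 1: r = r^2 * 20 mod 37 = 20^2 * 20 = 30*20 = 8
  bit 2 = 1: r = r^2 * 20 mod 37 = 8^2 * 20 = 27*20 = 22
  bit 3 = 1: r = r^2 * 20 mod 37 = 22^2 * 20 = 3*20 = 23
  -> B = 23
s = B^a = 23^8 mod 37  (bits of 8 = 1000)
  bit 0 = 1: r = r^2 * 23 mod 37 = 1^2 * 23 = 1*23 = 23
  bit 1 = 0: r = r^2 mod 37 = 23^2 = 11
  bit 2 = 0: r = r^2 mod 37 = 11^2 = 10
  bit 3 = 0: r = r^2 mod 37 = 10^2 = 26
  -> s = B^a = 26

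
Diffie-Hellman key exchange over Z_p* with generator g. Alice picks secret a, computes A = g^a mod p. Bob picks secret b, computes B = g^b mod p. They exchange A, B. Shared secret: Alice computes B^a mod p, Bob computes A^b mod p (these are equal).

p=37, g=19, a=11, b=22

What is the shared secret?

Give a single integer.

Answer: 25

Derivation:
A = 19^11 mod 37  (bits of 11 = 1011)
  bit 0 = 1: r = r^2 * 19 mod 37 = 1^2 * 19 = 1*19 = 19
  bit 1 = 0: r = r^2 mod 37 = 19^2 = 28
  bit 2 = 1: r = r^2 * 19 mod 37 = 28^2 * 19 = 7*19 = 22
  bit 3 = 1: r = r^2 * 19 mod 37 = 22^2 * 19 = 3*19 = 20
  -> A = 20
B = 19^22 mod 37  (bits of 22 = 10110)
  bit 0 = 1: r = r^2 * 19 mod 37 = 1^2 * 19 = 1*19 = 19
  bit 1 = 0: r = r^2 mod 37 = 19^2 = 28
  bit 2 = 1: r = r^2 * 19 mod 37 = 28^2 * 19 = 7*19 = 22
  bit 3 = 1: r = r^2 * 19 mod 37 = 22^2 * 19 = 3*19 = 20
  bit 4 = 0: r = r^2 mod 37 = 20^2 = 30
  -> B = 30
s = B^a = 30^11 mod 37  (bits of 11 = 1011)
  bit 0 = 1: r = r^2 * 30 mod 37 = 1^2 * 30 = 1*30 = 30
  bit 1 = 0: r = r^2 mod 37 = 30^2 = 12
  bit 2 = 1: r = r^2 * 30 mod 37 = 12^2 * 30 = 33*30 = 28
  bit 3 = 1: r = r^2 * 30 mod 37 = 28^2 * 30 = 7*30 = 25
  -> s = B^a = 25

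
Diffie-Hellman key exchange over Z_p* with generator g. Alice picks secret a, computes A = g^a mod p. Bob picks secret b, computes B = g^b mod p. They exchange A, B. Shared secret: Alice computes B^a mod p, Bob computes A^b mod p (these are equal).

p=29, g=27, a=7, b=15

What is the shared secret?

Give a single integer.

Answer: 12

Derivation:
A = 27^7 mod 29  (bits of 7 = 111)
  bit 0 = 1: r = r^2 * 27 mod 29 = 1^2 * 27 = 1*27 = 27
  bit 1 = 1: r = r^2 * 27 mod 29 = 27^2 * 27 = 4*27 = 21
  bit 2 = 1: r = r^2 * 27 mod 29 = 21^2 * 27 = 6*27 = 17
  -> A = 17
B = 27^15 mod 29  (bits of 15 = 1111)
  bit 0 = 1: r = r^2 * 27 mod 29 = 1^2 * 27 = 1*27 = 27
  bit 1 = 1: r = r^2 * 27 mod 29 = 27^2 * 27 = 4*27 = 21
  bit 2 = 1: r = r^2 * 27 mod 29 = 21^2 * 27 = 6*27 = 17
  bit 3 = 1: r = r^2 * 27 mod 29 = 17^2 * 27 = 28*27 = 2
  -> B = 2
s = B^a = 2^7 mod 29  (bits of 7 = 111)
  bit 0 = 1: r = r^2 * 2 mod 29 = 1^2 * 2 = 1*2 = 2
  bit 1 = 1: r = r^2 * 2 mod 29 = 2^2 * 2 = 4*2 = 8
  bit 2 = 1: r = r^2 * 2 mod 29 = 8^2 * 2 = 6*2 = 12
  -> s = B^a = 12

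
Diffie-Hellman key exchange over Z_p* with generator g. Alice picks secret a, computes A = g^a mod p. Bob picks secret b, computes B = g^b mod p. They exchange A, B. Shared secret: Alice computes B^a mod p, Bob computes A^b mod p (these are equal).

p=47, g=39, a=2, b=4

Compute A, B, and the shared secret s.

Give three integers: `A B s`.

A = 39^2 mod 47  (bits of 2 = 10)
  bit 0 = 1: r = r^2 * 39 mod 47 = 1^2 * 39 = 1*39 = 39
  bit 1 = 0: r = r^2 mod 47 = 39^2 = 17
  -> A = 17
B = 39^4 mod 47  (bits of 4 = 100)
  bit 0 = 1: r = r^2 * 39 mod 47 = 1^2 * 39 = 1*39 = 39
  bit 1 = 0: r = r^2 mod 47 = 39^2 = 17
  bit 2 = 0: r = r^2 mod 47 = 17^2 = 7
  -> B = 7
s = B^a = 7^2 mod 47  (bits of 2 = 10)
  bit 0 = 1: r = r^2 * 7 mod 47 = 1^2 * 7 = 1*7 = 7
  bit 1 = 0: r = r^2 mod 47 = 7^2 = 2
  -> s = B^a = 2

Answer: 17 7 2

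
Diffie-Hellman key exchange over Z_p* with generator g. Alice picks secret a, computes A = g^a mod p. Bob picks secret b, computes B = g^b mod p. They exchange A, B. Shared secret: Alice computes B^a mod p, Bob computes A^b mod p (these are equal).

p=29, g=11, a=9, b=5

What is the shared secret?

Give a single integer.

A = 11^9 mod 29  (bits of 9 = 1001)
  bit 0 = 1: r = r^2 * 11 mod 29 = 1^2 * 11 = 1*11 = 11
  bit 1 = 0: r = r^2 mod 29 = 11^2 = 5
  bit 2 = 0: r = r^2 mod 29 = 5^2 = 25
  bit 3 = 1: r = r^2 * 11 mod 29 = 25^2 * 11 = 16*11 = 2
  -> A = 2
B = 11^5 mod 29  (bits of 5 = 101)
  bit 0 = 1: r = r^2 * 11 mod 29 = 1^2 * 11 = 1*11 = 11
  bit 1 = 0: r = r^2 mod 29 = 11^2 = 5
  bit 2 = 1: r = r^2 * 11 mod 29 = 5^2 * 11 = 25*11 = 14
  -> B = 14
s = B^a = 14^9 mod 29  (bits of 9 = 1001)
  bit 0 = 1: r = r^2 * 14 mod 29 = 1^2 * 14 = 1*14 = 14
  bit 1 = 0: r = r^2 mod 29 = 14^2 = 22
  bit 2 = 0: r = r^2 mod 29 = 22^2 = 20
  bit 3 = 1: r = r^2 * 14 mod 29 = 20^2 * 14 = 23*14 = 3
  -> s = B^a = 3

Answer: 3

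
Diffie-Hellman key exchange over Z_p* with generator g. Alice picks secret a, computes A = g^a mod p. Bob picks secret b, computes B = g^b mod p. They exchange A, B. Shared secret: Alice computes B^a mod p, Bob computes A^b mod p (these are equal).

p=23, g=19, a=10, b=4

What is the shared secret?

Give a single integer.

A = 19^10 mod 23  (bits of 10 = 1010)
  bit 0 = 1: r = r^2 * 19 mod 23 = 1^2 * 19 = 1*19 = 19
  bit 1 = 0: r = r^2 mod 23 = 19^2 = 16
  bit 2 = 1: r = r^2 * 19 mod 23 = 16^2 * 19 = 3*19 = 11
  bit 3 = 0: r = r^2 mod 23 = 11^2 = 6
  -> A = 6
B = 19^4 mod 23  (bits of 4 = 100)
  bit 0 = 1: r = r^2 * 19 mod 23 = 1^2 * 19 = 1*19 = 19
  bit 1 = 0: r = r^2 mod 23 = 19^2 = 16
  bit 2 = 0: r = r^2 mod 23 = 16^2 = 3
  -> B = 3
s = B^a = 3^10 mod 23  (bits of 10 = 1010)
  bit 0 = 1: r = r^2 * 3 mod 23 = 1^2 * 3 = 1*3 = 3
  bit 1 = 0: r = r^2 mod 23 = 3^2 = 9
  bit 2 = 1: r = r^2 * 3 mod 23 = 9^2 * 3 = 12*3 = 13
  bit 3 = 0: r = r^2 mod 23 = 13^2 = 8
  -> s = B^a = 8

Answer: 8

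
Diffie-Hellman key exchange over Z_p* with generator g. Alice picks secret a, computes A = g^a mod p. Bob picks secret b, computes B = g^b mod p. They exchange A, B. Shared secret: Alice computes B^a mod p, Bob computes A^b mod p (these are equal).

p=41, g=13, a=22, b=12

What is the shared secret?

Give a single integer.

A = 13^22 mod 41  (bits of 22 = 10110)
  bit 0 = 1: r = r^2 * 13 mod 41 = 1^2 * 13 = 1*13 = 13
  bit 1 = 0: r = r^2 mod 41 = 13^2 = 5
  bit 2 = 1: r = r^2 * 13 mod 41 = 5^2 * 13 = 25*13 = 38
  bit 3 = 1: r = r^2 * 13 mod 41 = 38^2 * 13 = 9*13 = 35
  bit 4 = 0: r = r^2 mod 41 = 35^2 = 36
  -> A = 36
B = 13^12 mod 41  (bits of 12 = 1100)
  bit 0 = 1: r = r^2 * 13 mod 41 = 1^2 * 13 = 1*13 = 13
  bit 1 = 1: r = r^2 * 13 mod 41 = 13^2 * 13 = 5*13 = 24
  bit 2 = 0: r = r^2 mod 41 = 24^2 = 2
  bit 3 = 0: r = r^2 mod 41 = 2^2 = 4
  -> B = 4
s = B^a = 4^22 mod 41  (bits of 22 = 10110)
  bit 0 = 1: r = r^2 * 4 mod 41 = 1^2 * 4 = 1*4 = 4
  bit 1 = 0: r = r^2 mod 41 = 4^2 = 16
  bit 2 = 1: r = r^2 * 4 mod 41 = 16^2 * 4 = 10*4 = 40
  bit 3 = 1: r = r^2 * 4 mod 41 = 40^2 * 4 = 1*4 = 4
  bit 4 = 0: r = r^2 mod 41 = 4^2 = 16
  -> s = B^a = 16

Answer: 16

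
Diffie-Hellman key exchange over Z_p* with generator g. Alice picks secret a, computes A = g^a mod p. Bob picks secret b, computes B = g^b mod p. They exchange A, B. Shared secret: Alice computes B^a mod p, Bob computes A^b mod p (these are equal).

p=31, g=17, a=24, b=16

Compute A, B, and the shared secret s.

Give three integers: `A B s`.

A = 17^24 mod 31  (bits of 24 = 11000)
  bit 0 = 1: r = r^2 * 17 mod 31 = 1^2 * 17 = 1*17 = 17
  bit 1 = 1: r = r^2 * 17 mod 31 = 17^2 * 17 = 10*17 = 15
  bit 2 = 0: r = r^2 mod 31 = 15^2 = 8
  bit 3 = 0: r = r^2 mod 31 = 8^2 = 2
  bit 4 = 0: r = r^2 mod 31 = 2^2 = 4
  -> A = 4
B = 17^16 mod 31  (bits of 16 = 10000)
  bit 0 = 1: r = r^2 * 17 mod 31 = 1^2 * 17 = 1*17 = 17
  bit 1 = 0: r = r^2 mod 31 = 17^2 = 10
  bit 2 = 0: r = r^2 mod 31 = 10^2 = 7
  bit 3 = 0: r = r^2 mod 31 = 7^2 = 18
  bit 4 = 0: r = r^2 mod 31 = 18^2 = 14
  -> B = 14
s = B^a = 14^24 mod 31  (bits of 24 = 11000)
  bit 0 = 1: r = r^2 * 14 mod 31 = 1^2 * 14 = 1*14 = 14
  bit 1 = 1: r = r^2 * 14 mod 31 = 14^2 * 14 = 10*14 = 16
  bit 2 = 0: r = r^2 mod 31 = 16^2 = 8
  bit 3 = 0: r = r^2 mod 31 = 8^2 = 2
  bit 4 = 0: r = r^2 mod 31 = 2^2 = 4
  -> s = B^a = 4

Answer: 4 14 4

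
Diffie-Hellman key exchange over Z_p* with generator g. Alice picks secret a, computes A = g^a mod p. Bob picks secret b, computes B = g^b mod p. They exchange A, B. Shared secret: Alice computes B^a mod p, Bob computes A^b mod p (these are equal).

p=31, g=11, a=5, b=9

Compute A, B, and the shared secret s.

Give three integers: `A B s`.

Answer: 6 23 30

Derivation:
A = 11^5 mod 31  (bits of 5 = 101)
  bit 0 = 1: r = r^2 * 11 mod 31 = 1^2 * 11 = 1*11 = 11
  bit 1 = 0: r = r^2 mod 31 = 11^2 = 28
  bit 2 = 1: r = r^2 * 11 mod 31 = 28^2 * 11 = 9*11 = 6
  -> A = 6
B = 11^9 mod 31  (bits of 9 = 1001)
  bit 0 = 1: r = r^2 * 11 mod 31 = 1^2 * 11 = 1*11 = 11
  bit 1 = 0: r = r^2 mod 31 = 11^2 = 28
  bit 2 = 0: r = r^2 mod 31 = 28^2 = 9
  bit 3 = 1: r = r^2 * 11 mod 31 = 9^2 * 11 = 19*11 = 23
  -> B = 23
s = B^a = 23^5 mod 31  (bits of 5 = 101)
  bit 0 = 1: r = r^2 * 23 mod 31 = 1^2 * 23 = 1*23 = 23
  bit 1 = 0: r = r^2 mod 31 = 23^2 = 2
  bit 2 = 1: r = r^2 * 23 mod 31 = 2^2 * 23 = 4*23 = 30
  -> s = B^a = 30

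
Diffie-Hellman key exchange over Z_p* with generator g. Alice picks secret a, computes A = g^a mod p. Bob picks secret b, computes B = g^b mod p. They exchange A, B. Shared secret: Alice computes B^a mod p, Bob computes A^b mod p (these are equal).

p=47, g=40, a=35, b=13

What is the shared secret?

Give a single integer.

Answer: 5

Derivation:
A = 40^35 mod 47  (bits of 35 = 100011)
  bit 0 = 1: r = r^2 * 40 mod 47 = 1^2 * 40 = 1*40 = 40
  bit 1 = 0: r = r^2 mod 47 = 40^2 = 2
  bit 2 = 0: r = r^2 mod 47 = 2^2 = 4
  bit 3 = 0: r = r^2 mod 47 = 4^2 = 16
  bit 4 = 1: r = r^2 * 40 mod 47 = 16^2 * 40 = 21*40 = 41
  bit 5 = 1: r = r^2 * 40 mod 47 = 41^2 * 40 = 36*40 = 30
  -> A = 30
B = 40^13 mod 47  (bits of 13 = 1101)
  bit 0 = 1: r = r^2 * 40 mod 47 = 1^2 * 40 = 1*40 = 40
  bit 1 = 1: r = r^2 * 40 mod 47 = 40^2 * 40 = 2*40 = 33
  bit 2 = 0: r = r^2 mod 47 = 33^2 = 8
  bit 3 = 1: r = r^2 * 40 mod 47 = 8^2 * 40 = 17*40 = 22
  -> B = 22
s = B^a = 22^35 mod 47  (bits of 35 = 100011)
  bit 0 = 1: r = r^2 * 22 mod 47 = 1^2 * 22 = 1*22 = 22
  bit 1 = 0: r = r^2 mod 47 = 22^2 = 14
  bit 2 = 0: r = r^2 mod 47 = 14^2 = 8
  bit 3 = 0: r = r^2 mod 47 = 8^2 = 17
  bit 4 = 1: r = r^2 * 22 mod 47 = 17^2 * 22 = 7*22 = 13
  bit 5 = 1: r = r^2 * 22 mod 47 = 13^2 * 22 = 28*22 = 5
  -> s = B^a = 5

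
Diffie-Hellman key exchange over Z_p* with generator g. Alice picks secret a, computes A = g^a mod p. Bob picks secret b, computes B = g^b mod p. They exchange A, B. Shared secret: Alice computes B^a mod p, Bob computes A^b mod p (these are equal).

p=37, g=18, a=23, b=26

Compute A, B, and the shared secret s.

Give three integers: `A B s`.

A = 18^23 mod 37  (bits of 23 = 10111)
  bit 0 = 1: r = r^2 * 18 mod 37 = 1^2 * 18 = 1*18 = 18
  bit 1 = 0: r = r^2 mod 37 = 18^2 = 28
  bit 2 = 1: r = r^2 * 18 mod 37 = 28^2 * 18 = 7*18 = 15
  bit 3 = 1: r = r^2 * 18 mod 37 = 15^2 * 18 = 3*18 = 17
  bit 4 = 1: r = r^2 * 18 mod 37 = 17^2 * 18 = 30*18 = 22
  -> A = 22
B = 18^26 mod 37  (bits of 26 = 11010)
  bit 0 = 1: r = r^2 * 18 mod 37 = 1^2 * 18 = 1*18 = 18
  bit 1 = 1: r = r^2 * 18 mod 37 = 18^2 * 18 = 28*18 = 23
  bit 2 = 0: r = r^2 mod 37 = 23^2 = 11
  bit 3 = 1: r = r^2 * 18 mod 37 = 11^2 * 18 = 10*18 = 32
  bit 4 = 0: r = r^2 mod 37 = 32^2 = 25
  -> B = 25
s = B^a = 25^23 mod 37  (bits of 23 = 10111)
  bit 0 = 1: r = r^2 * 25 mod 37 = 1^2 * 25 = 1*25 = 25
  bit 1 = 0: r = r^2 mod 37 = 25^2 = 33
  bit 2 = 1: r = r^2 * 25 mod 37 = 33^2 * 25 = 16*25 = 30
  bit 3 = 1: r = r^2 * 25 mod 37 = 30^2 * 25 = 12*25 = 4
  bit 4 = 1: r = r^2 * 25 mod 37 = 4^2 * 25 = 16*25 = 30
  -> s = B^a = 30

Answer: 22 25 30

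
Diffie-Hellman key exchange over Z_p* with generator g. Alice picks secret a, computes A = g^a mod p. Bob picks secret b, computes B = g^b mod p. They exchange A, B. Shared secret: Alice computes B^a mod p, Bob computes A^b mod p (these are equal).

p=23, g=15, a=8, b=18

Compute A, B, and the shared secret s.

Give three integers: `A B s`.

Answer: 4 12 8

Derivation:
A = 15^8 mod 23  (bits of 8 = 1000)
  bit 0 = 1: r = r^2 * 15 mod 23 = 1^2 * 15 = 1*15 = 15
  bit 1 = 0: r = r^2 mod 23 = 15^2 = 18
  bit 2 = 0: r = r^2 mod 23 = 18^2 = 2
  bit 3 = 0: r = r^2 mod 23 = 2^2 = 4
  -> A = 4
B = 15^18 mod 23  (bits of 18 = 10010)
  bit 0 = 1: r = r^2 * 15 mod 23 = 1^2 * 15 = 1*15 = 15
  bit 1 = 0: r = r^2 mod 23 = 15^2 = 18
  bit 2 = 0: r = r^2 mod 23 = 18^2 = 2
  bit 3 = 1: r = r^2 * 15 mod 23 = 2^2 * 15 = 4*15 = 14
  bit 4 = 0: r = r^2 mod 23 = 14^2 = 12
  -> B = 12
s = B^a = 12^8 mod 23  (bits of 8 = 1000)
  bit 0 = 1: r = r^2 * 12 mod 23 = 1^2 * 12 = 1*12 = 12
  bit 1 = 0: r = r^2 mod 23 = 12^2 = 6
  bit 2 = 0: r = r^2 mod 23 = 6^2 = 13
  bit 3 = 0: r = r^2 mod 23 = 13^2 = 8
  -> s = B^a = 8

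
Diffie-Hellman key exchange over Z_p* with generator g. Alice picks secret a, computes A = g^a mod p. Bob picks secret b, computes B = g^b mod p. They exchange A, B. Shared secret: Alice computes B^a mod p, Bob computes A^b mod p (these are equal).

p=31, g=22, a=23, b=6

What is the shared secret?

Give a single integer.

A = 22^23 mod 31  (bits of 23 = 10111)
  bit 0 = 1: r = r^2 * 22 mod 31 = 1^2 * 22 = 1*22 = 22
  bit 1 = 0: r = r^2 mod 31 = 22^2 = 19
  bit 2 = 1: r = r^2 * 22 mod 31 = 19^2 * 22 = 20*22 = 6
  bit 3 = 1: r = r^2 * 22 mod 31 = 6^2 * 22 = 5*22 = 17
  bit 4 = 1: r = r^2 * 22 mod 31 = 17^2 * 22 = 10*22 = 3
  -> A = 3
B = 22^6 mod 31  (bits of 6 = 110)
  bit 0 = 1: r = r^2 * 22 mod 31 = 1^2 * 22 = 1*22 = 22
  bit 1 = 1: r = r^2 * 22 mod 31 = 22^2 * 22 = 19*22 = 15
  bit 2 = 0: r = r^2 mod 31 = 15^2 = 8
  -> B = 8
s = B^a = 8^23 mod 31  (bits of 23 = 10111)
  bit 0 = 1: r = r^2 * 8 mod 31 = 1^2 * 8 = 1*8 = 8
  bit 1 = 0: r = r^2 mod 31 = 8^2 = 2
  bit 2 = 1: r = r^2 * 8 mod 31 = 2^2 * 8 = 4*8 = 1
  bit 3 = 1: r = r^2 * 8 mod 31 = 1^2 * 8 = 1*8 = 8
  bit 4 = 1: r = r^2 * 8 mod 31 = 8^2 * 8 = 2*8 = 16
  -> s = B^a = 16

Answer: 16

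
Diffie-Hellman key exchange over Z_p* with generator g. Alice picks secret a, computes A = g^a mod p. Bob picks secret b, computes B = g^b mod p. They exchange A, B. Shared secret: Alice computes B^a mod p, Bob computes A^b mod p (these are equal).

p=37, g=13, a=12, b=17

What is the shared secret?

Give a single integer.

A = 13^12 mod 37  (bits of 12 = 1100)
  bit 0 = 1: r = r^2 * 13 mod 37 = 1^2 * 13 = 1*13 = 13
  bit 1 = 1: r = r^2 * 13 mod 37 = 13^2 * 13 = 21*13 = 14
  bit 2 = 0: r = r^2 mod 37 = 14^2 = 11
  bit 3 = 0: r = r^2 mod 37 = 11^2 = 10
  -> A = 10
B = 13^17 mod 37  (bits of 17 = 10001)
  bit 0 = 1: r = r^2 * 13 mod 37 = 1^2 * 13 = 1*13 = 13
  bit 1 = 0: r = r^2 mod 37 = 13^2 = 21
  bit 2 = 0: r = r^2 mod 37 = 21^2 = 34
  bit 3 = 0: r = r^2 mod 37 = 34^2 = 9
  bit 4 = 1: r = r^2 * 13 mod 37 = 9^2 * 13 = 7*13 = 17
  -> B = 17
s = B^a = 17^12 mod 37  (bits of 12 = 1100)
  bit 0 = 1: r = r^2 * 17 mod 37 = 1^2 * 17 = 1*17 = 17
  bit 1 = 1: r = r^2 * 17 mod 37 = 17^2 * 17 = 30*17 = 29
  bit 2 = 0: r = r^2 mod 37 = 29^2 = 27
  bit 3 = 0: r = r^2 mod 37 = 27^2 = 26
  -> s = B^a = 26

Answer: 26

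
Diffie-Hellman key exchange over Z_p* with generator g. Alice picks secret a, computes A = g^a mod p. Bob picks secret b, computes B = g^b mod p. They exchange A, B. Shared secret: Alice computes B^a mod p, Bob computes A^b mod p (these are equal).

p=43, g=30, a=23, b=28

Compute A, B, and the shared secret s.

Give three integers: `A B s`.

A = 30^23 mod 43  (bits of 23 = 10111)
  bit 0 = 1: r = r^2 * 30 mod 43 = 1^2 * 30 = 1*30 = 30
  bit 1 = 0: r = r^2 mod 43 = 30^2 = 40
  bit 2 = 1: r = r^2 * 30 mod 43 = 40^2 * 30 = 9*30 = 12
  bit 3 = 1: r = r^2 * 30 mod 43 = 12^2 * 30 = 15*30 = 20
  bit 4 = 1: r = r^2 * 30 mod 43 = 20^2 * 30 = 13*30 = 3
  -> A = 3
B = 30^28 mod 43  (bits of 28 = 11100)
  bit 0 = 1: r = r^2 * 30 mod 43 = 1^2 * 30 = 1*30 = 30
  bit 1 = 1: r = r^2 * 30 mod 43 = 30^2 * 30 = 40*30 = 39
  bit 2 = 1: r = r^2 * 30 mod 43 = 39^2 * 30 = 16*30 = 7
  bit 3 = 0: r = r^2 mod 43 = 7^2 = 6
  bit 4 = 0: r = r^2 mod 43 = 6^2 = 36
  -> B = 36
s = B^a = 36^23 mod 43  (bits of 23 = 10111)
  bit 0 = 1: r = r^2 * 36 mod 43 = 1^2 * 36 = 1*36 = 36
  bit 1 = 0: r = r^2 mod 43 = 36^2 = 6
  bit 2 = 1: r = r^2 * 36 mod 43 = 6^2 * 36 = 36*36 = 6
  bit 3 = 1: r = r^2 * 36 mod 43 = 6^2 * 36 = 36*36 = 6
  bit 4 = 1: r = r^2 * 36 mod 43 = 6^2 * 36 = 36*36 = 6
  -> s = B^a = 6

Answer: 3 36 6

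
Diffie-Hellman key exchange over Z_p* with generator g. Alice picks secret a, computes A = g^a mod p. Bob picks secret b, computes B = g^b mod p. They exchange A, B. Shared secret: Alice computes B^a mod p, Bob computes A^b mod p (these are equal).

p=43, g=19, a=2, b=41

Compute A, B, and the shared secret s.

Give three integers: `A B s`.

A = 19^2 mod 43  (bits of 2 = 10)
  bit 0 = 1: r = r^2 * 19 mod 43 = 1^2 * 19 = 1*19 = 19
  bit 1 = 0: r = r^2 mod 43 = 19^2 = 17
  -> A = 17
B = 19^41 mod 43  (bits of 41 = 101001)
  bit 0 = 1: r = r^2 * 19 mod 43 = 1^2 * 19 = 1*19 = 19
  bit 1 = 0: r = r^2 mod 43 = 19^2 = 17
  bit 2 = 1: r = r^2 * 19 mod 43 = 17^2 * 19 = 31*19 = 30
  bit 3 = 0: r = r^2 mod 43 = 30^2 = 40
  bit 4 = 0: r = r^2 mod 43 = 40^2 = 9
  bit 5 = 1: r = r^2 * 19 mod 43 = 9^2 * 19 = 38*19 = 34
  -> B = 34
s = B^a = 34^2 mod 43  (bits of 2 = 10)
  bit 0 = 1: r = r^2 * 34 mod 43 = 1^2 * 34 = 1*34 = 34
  bit 1 = 0: r = r^2 mod 43 = 34^2 = 38
  -> s = B^a = 38

Answer: 17 34 38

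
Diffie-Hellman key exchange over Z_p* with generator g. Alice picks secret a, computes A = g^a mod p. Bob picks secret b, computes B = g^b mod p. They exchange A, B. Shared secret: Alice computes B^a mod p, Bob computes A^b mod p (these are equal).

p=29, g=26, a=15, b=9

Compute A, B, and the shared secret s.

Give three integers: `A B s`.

Answer: 3 8 21

Derivation:
A = 26^15 mod 29  (bits of 15 = 1111)
  bit 0 = 1: r = r^2 * 26 mod 29 = 1^2 * 26 = 1*26 = 26
  bit 1 = 1: r = r^2 * 26 mod 29 = 26^2 * 26 = 9*26 = 2
  bit 2 = 1: r = r^2 * 26 mod 29 = 2^2 * 26 = 4*26 = 17
  bit 3 = 1: r = r^2 * 26 mod 29 = 17^2 * 26 = 28*26 = 3
  -> A = 3
B = 26^9 mod 29  (bits of 9 = 1001)
  bit 0 = 1: r = r^2 * 26 mod 29 = 1^2 * 26 = 1*26 = 26
  bit 1 = 0: r = r^2 mod 29 = 26^2 = 9
  bit 2 = 0: r = r^2 mod 29 = 9^2 = 23
  bit 3 = 1: r = r^2 * 26 mod 29 = 23^2 * 26 = 7*26 = 8
  -> B = 8
s = B^a = 8^15 mod 29  (bits of 15 = 1111)
  bit 0 = 1: r = r^2 * 8 mod 29 = 1^2 * 8 = 1*8 = 8
  bit 1 = 1: r = r^2 * 8 mod 29 = 8^2 * 8 = 6*8 = 19
  bit 2 = 1: r = r^2 * 8 mod 29 = 19^2 * 8 = 13*8 = 17
  bit 3 = 1: r = r^2 * 8 mod 29 = 17^2 * 8 = 28*8 = 21
  -> s = B^a = 21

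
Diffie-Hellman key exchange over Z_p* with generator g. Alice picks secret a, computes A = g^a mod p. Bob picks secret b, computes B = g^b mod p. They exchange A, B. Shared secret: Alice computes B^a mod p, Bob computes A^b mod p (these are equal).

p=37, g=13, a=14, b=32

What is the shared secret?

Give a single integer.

Answer: 7

Derivation:
A = 13^14 mod 37  (bits of 14 = 1110)
  bit 0 = 1: r = r^2 * 13 mod 37 = 1^2 * 13 = 1*13 = 13
  bit 1 = 1: r = r^2 * 13 mod 37 = 13^2 * 13 = 21*13 = 14
  bit 2 = 1: r = r^2 * 13 mod 37 = 14^2 * 13 = 11*13 = 32
  bit 3 = 0: r = r^2 mod 37 = 32^2 = 25
  -> A = 25
B = 13^32 mod 37  (bits of 32 = 100000)
  bit 0 = 1: r = r^2 * 13 mod 37 = 1^2 * 13 = 1*13 = 13
  bit 1 = 0: r = r^2 mod 37 = 13^2 = 21
  bit 2 = 0: r = r^2 mod 37 = 21^2 = 34
  bit 3 = 0: r = r^2 mod 37 = 34^2 = 9
  bit 4 = 0: r = r^2 mod 37 = 9^2 = 7
  bit 5 = 0: r = r^2 mod 37 = 7^2 = 12
  -> B = 12
s = B^a = 12^14 mod 37  (bits of 14 = 1110)
  bit 0 = 1: r = r^2 * 12 mod 37 = 1^2 * 12 = 1*12 = 12
  bit 1 = 1: r = r^2 * 12 mod 37 = 12^2 * 12 = 33*12 = 26
  bit 2 = 1: r = r^2 * 12 mod 37 = 26^2 * 12 = 10*12 = 9
  bit 3 = 0: r = r^2 mod 37 = 9^2 = 7
  -> s = B^a = 7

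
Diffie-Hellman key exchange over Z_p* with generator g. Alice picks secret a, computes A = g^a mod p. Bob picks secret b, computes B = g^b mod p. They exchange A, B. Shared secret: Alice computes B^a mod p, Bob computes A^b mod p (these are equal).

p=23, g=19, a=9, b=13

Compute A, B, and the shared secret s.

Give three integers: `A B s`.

A = 19^9 mod 23  (bits of 9 = 1001)
  bit 0 = 1: r = r^2 * 19 mod 23 = 1^2 * 19 = 1*19 = 19
  bit 1 = 0: r = r^2 mod 23 = 19^2 = 16
  bit 2 = 0: r = r^2 mod 23 = 16^2 = 3
  bit 3 = 1: r = r^2 * 19 mod 23 = 3^2 * 19 = 9*19 = 10
  -> A = 10
B = 19^13 mod 23  (bits of 13 = 1101)
  bit 0 = 1: r = r^2 * 19 mod 23 = 1^2 * 19 = 1*19 = 19
  bit 1 = 1: r = r^2 * 19 mod 23 = 19^2 * 19 = 16*19 = 5
  bit 2 = 0: r = r^2 mod 23 = 5^2 = 2
  bit 3 = 1: r = r^2 * 19 mod 23 = 2^2 * 19 = 4*19 = 7
  -> B = 7
s = B^a = 7^9 mod 23  (bits of 9 = 1001)
  bit 0 = 1: r = r^2 * 7 mod 23 = 1^2 * 7 = 1*7 = 7
  bit 1 = 0: r = r^2 mod 23 = 7^2 = 3
  bit 2 = 0: r = r^2 mod 23 = 3^2 = 9
  bit 3 = 1: r = r^2 * 7 mod 23 = 9^2 * 7 = 12*7 = 15
  -> s = B^a = 15

Answer: 10 7 15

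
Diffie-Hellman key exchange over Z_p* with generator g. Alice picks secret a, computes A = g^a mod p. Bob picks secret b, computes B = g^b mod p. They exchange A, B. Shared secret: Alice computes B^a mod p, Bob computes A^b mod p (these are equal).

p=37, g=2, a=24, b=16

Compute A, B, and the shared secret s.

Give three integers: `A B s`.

A = 2^24 mod 37  (bits of 24 = 11000)
  bit 0 = 1: r = r^2 * 2 mod 37 = 1^2 * 2 = 1*2 = 2
  bit 1 = 1: r = r^2 * 2 mod 37 = 2^2 * 2 = 4*2 = 8
  bit 2 = 0: r = r^2 mod 37 = 8^2 = 27
  bit 3 = 0: r = r^2 mod 37 = 27^2 = 26
  bit 4 = 0: r = r^2 mod 37 = 26^2 = 10
  -> A = 10
B = 2^16 mod 37  (bits of 16 = 10000)
  bit 0 = 1: r = r^2 * 2 mod 37 = 1^2 * 2 = 1*2 = 2
  bit 1 = 0: r = r^2 mod 37 = 2^2 = 4
  bit 2 = 0: r = r^2 mod 37 = 4^2 = 16
  bit 3 = 0: r = r^2 mod 37 = 16^2 = 34
  bit 4 = 0: r = r^2 mod 37 = 34^2 = 9
  -> B = 9
s = B^a = 9^24 mod 37  (bits of 24 = 11000)
  bit 0 = 1: r = r^2 * 9 mod 37 = 1^2 * 9 = 1*9 = 9
  bit 1 = 1: r = r^2 * 9 mod 37 = 9^2 * 9 = 7*9 = 26
  bit 2 = 0: r = r^2 mod 37 = 26^2 = 10
  bit 3 = 0: r = r^2 mod 37 = 10^2 = 26
  bit 4 = 0: r = r^2 mod 37 = 26^2 = 10
  -> s = B^a = 10

Answer: 10 9 10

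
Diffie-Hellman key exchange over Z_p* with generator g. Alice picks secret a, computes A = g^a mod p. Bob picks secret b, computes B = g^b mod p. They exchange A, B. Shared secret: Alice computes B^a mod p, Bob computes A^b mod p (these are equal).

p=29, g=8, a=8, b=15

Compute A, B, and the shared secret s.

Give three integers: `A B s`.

Answer: 20 21 20

Derivation:
A = 8^8 mod 29  (bits of 8 = 1000)
  bit 0 = 1: r = r^2 * 8 mod 29 = 1^2 * 8 = 1*8 = 8
  bit 1 = 0: r = r^2 mod 29 = 8^2 = 6
  bit 2 = 0: r = r^2 mod 29 = 6^2 = 7
  bit 3 = 0: r = r^2 mod 29 = 7^2 = 20
  -> A = 20
B = 8^15 mod 29  (bits of 15 = 1111)
  bit 0 = 1: r = r^2 * 8 mod 29 = 1^2 * 8 = 1*8 = 8
  bit 1 = 1: r = r^2 * 8 mod 29 = 8^2 * 8 = 6*8 = 19
  bit 2 = 1: r = r^2 * 8 mod 29 = 19^2 * 8 = 13*8 = 17
  bit 3 = 1: r = r^2 * 8 mod 29 = 17^2 * 8 = 28*8 = 21
  -> B = 21
s = B^a = 21^8 mod 29  (bits of 8 = 1000)
  bit 0 = 1: r = r^2 * 21 mod 29 = 1^2 * 21 = 1*21 = 21
  bit 1 = 0: r = r^2 mod 29 = 21^2 = 6
  bit 2 = 0: r = r^2 mod 29 = 6^2 = 7
  bit 3 = 0: r = r^2 mod 29 = 7^2 = 20
  -> s = B^a = 20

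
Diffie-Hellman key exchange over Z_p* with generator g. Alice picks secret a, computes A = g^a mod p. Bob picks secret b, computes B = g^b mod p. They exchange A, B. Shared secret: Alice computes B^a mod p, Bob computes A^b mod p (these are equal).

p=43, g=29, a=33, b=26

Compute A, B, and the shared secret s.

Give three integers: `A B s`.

A = 29^33 mod 43  (bits of 33 = 100001)
  bit 0 = 1: r = r^2 * 29 mod 43 = 1^2 * 29 = 1*29 = 29
  bit 1 = 0: r = r^2 mod 43 = 29^2 = 24
  bit 2 = 0: r = r^2 mod 43 = 24^2 = 17
  bit 3 = 0: r = r^2 mod 43 = 17^2 = 31
  bit 4 = 0: r = r^2 mod 43 = 31^2 = 15
  bit 5 = 1: r = r^2 * 29 mod 43 = 15^2 * 29 = 10*29 = 32
  -> A = 32
B = 29^26 mod 43  (bits of 26 = 11010)
  bit 0 = 1: r = r^2 * 29 mod 43 = 1^2 * 29 = 1*29 = 29
  bit 1 = 1: r = r^2 * 29 mod 43 = 29^2 * 29 = 24*29 = 8
  bit 2 = 0: r = r^2 mod 43 = 8^2 = 21
  bit 3 = 1: r = r^2 * 29 mod 43 = 21^2 * 29 = 11*29 = 18
  bit 4 = 0: r = r^2 mod 43 = 18^2 = 23
  -> B = 23
s = B^a = 23^33 mod 43  (bits of 33 = 100001)
  bit 0 = 1: r = r^2 * 23 mod 43 = 1^2 * 23 = 1*23 = 23
  bit 1 = 0: r = r^2 mod 43 = 23^2 = 13
  bit 2 = 0: r = r^2 mod 43 = 13^2 = 40
  bit 3 = 0: r = r^2 mod 43 = 40^2 = 9
  bit 4 = 0: r = r^2 mod 43 = 9^2 = 38
  bit 5 = 1: r = r^2 * 23 mod 43 = 38^2 * 23 = 25*23 = 16
  -> s = B^a = 16

Answer: 32 23 16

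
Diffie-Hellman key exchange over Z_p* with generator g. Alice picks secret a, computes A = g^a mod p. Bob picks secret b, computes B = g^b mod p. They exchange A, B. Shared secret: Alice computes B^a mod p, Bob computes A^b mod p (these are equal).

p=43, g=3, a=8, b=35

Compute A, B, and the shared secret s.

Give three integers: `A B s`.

A = 3^8 mod 43  (bits of 8 = 1000)
  bit 0 = 1: r = r^2 * 3 mod 43 = 1^2 * 3 = 1*3 = 3
  bit 1 = 0: r = r^2 mod 43 = 3^2 = 9
  bit 2 = 0: r = r^2 mod 43 = 9^2 = 38
  bit 3 = 0: r = r^2 mod 43 = 38^2 = 25
  -> A = 25
B = 3^35 mod 43  (bits of 35 = 100011)
  bit 0 = 1: r = r^2 * 3 mod 43 = 1^2 * 3 = 1*3 = 3
  bit 1 = 0: r = r^2 mod 43 = 3^2 = 9
  bit 2 = 0: r = r^2 mod 43 = 9^2 = 38
  bit 3 = 0: r = r^2 mod 43 = 38^2 = 25
  bit 4 = 1: r = r^2 * 3 mod 43 = 25^2 * 3 = 23*3 = 26
  bit 5 = 1: r = r^2 * 3 mod 43 = 26^2 * 3 = 31*3 = 7
  -> B = 7
s = B^a = 7^8 mod 43  (bits of 8 = 1000)
  bit 0 = 1: r = r^2 * 7 mod 43 = 1^2 * 7 = 1*7 = 7
  bit 1 = 0: r = r^2 mod 43 = 7^2 = 6
  bit 2 = 0: r = r^2 mod 43 = 6^2 = 36
  bit 3 = 0: r = r^2 mod 43 = 36^2 = 6
  -> s = B^a = 6

Answer: 25 7 6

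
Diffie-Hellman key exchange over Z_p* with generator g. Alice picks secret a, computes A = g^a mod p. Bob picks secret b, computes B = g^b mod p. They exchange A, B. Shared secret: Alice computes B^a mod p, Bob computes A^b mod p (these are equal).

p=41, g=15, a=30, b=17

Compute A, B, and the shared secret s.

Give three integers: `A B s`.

A = 15^30 mod 41  (bits of 30 = 11110)
  bit 0 = 1: r = r^2 * 15 mod 41 = 1^2 * 15 = 1*15 = 15
  bit 1 = 1: r = r^2 * 15 mod 41 = 15^2 * 15 = 20*15 = 13
  bit 2 = 1: r = r^2 * 15 mod 41 = 13^2 * 15 = 5*15 = 34
  bit 3 = 1: r = r^2 * 15 mod 41 = 34^2 * 15 = 8*15 = 38
  bit 4 = 0: r = r^2 mod 41 = 38^2 = 9
  -> A = 9
B = 15^17 mod 41  (bits of 17 = 10001)
  bit 0 = 1: r = r^2 * 15 mod 41 = 1^2 * 15 = 1*15 = 15
  bit 1 = 0: r = r^2 mod 41 = 15^2 = 20
  bit 2 = 0: r = r^2 mod 41 = 20^2 = 31
  bit 3 = 0: r = r^2 mod 41 = 31^2 = 18
  bit 4 = 1: r = r^2 * 15 mod 41 = 18^2 * 15 = 37*15 = 22
  -> B = 22
s = B^a = 22^30 mod 41  (bits of 30 = 11110)
  bit 0 = 1: r = r^2 * 22 mod 41 = 1^2 * 22 = 1*22 = 22
  bit 1 = 1: r = r^2 * 22 mod 41 = 22^2 * 22 = 33*22 = 29
  bit 2 = 1: r = r^2 * 22 mod 41 = 29^2 * 22 = 21*22 = 11
  bit 3 = 1: r = r^2 * 22 mod 41 = 11^2 * 22 = 39*22 = 38
  bit 4 = 0: r = r^2 mod 41 = 38^2 = 9
  -> s = B^a = 9

Answer: 9 22 9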